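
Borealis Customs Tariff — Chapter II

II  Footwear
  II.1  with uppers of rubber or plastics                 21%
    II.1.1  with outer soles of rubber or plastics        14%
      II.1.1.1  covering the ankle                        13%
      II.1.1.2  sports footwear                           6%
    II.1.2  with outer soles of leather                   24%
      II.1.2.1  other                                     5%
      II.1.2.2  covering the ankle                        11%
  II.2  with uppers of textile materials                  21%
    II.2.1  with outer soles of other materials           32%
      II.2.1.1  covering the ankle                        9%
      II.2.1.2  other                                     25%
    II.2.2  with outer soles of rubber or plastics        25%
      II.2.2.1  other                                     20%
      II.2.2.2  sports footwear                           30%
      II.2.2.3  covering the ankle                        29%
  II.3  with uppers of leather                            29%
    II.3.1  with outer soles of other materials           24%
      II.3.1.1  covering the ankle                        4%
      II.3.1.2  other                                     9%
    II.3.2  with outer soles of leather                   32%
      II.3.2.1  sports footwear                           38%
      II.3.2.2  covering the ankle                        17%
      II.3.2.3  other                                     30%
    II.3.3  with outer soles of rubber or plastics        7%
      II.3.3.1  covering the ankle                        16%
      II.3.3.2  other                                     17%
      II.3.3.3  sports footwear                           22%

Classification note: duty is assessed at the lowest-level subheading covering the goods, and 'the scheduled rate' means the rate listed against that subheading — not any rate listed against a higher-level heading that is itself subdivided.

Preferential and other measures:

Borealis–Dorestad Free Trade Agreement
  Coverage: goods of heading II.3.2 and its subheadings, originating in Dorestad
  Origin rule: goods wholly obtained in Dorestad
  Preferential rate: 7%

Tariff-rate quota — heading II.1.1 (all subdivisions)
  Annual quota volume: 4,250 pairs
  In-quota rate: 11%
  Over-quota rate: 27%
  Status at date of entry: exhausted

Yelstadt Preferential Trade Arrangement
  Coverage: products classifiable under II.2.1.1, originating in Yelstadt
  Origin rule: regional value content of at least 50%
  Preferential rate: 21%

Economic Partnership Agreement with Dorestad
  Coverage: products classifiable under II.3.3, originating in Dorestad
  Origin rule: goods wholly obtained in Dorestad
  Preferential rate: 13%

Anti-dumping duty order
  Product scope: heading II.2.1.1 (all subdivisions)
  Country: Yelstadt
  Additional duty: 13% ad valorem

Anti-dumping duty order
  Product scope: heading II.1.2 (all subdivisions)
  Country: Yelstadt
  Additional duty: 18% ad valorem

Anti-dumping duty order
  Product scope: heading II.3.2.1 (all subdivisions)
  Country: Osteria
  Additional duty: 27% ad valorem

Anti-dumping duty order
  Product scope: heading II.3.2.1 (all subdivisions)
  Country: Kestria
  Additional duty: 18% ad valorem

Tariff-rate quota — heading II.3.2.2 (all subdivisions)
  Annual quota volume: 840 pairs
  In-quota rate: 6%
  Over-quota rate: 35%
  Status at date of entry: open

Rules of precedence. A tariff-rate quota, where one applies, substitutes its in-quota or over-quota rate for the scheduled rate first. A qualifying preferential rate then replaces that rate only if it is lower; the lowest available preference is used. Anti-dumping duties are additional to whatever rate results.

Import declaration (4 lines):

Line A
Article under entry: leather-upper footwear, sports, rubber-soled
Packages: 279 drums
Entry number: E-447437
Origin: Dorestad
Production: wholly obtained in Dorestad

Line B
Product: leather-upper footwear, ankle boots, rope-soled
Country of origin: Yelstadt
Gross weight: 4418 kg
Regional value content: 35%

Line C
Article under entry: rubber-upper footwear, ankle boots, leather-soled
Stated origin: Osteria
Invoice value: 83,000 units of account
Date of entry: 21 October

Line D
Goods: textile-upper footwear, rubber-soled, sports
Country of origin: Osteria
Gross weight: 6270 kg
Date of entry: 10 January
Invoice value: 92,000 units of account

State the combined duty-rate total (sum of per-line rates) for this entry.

58%

Line A: leather-upper → II.3; rubber-soled → II.3.3; sports → II.3.3.3. Scheduled 22%. Dorestad agreement on II.3.2: II.3.3.3 not covered; Dorestad agreement on II.3.3: wholly obtained → 13% available; preferential 13%. → 13%.
Line B: leather-upper → II.3; rope-soled → II.3.1; ankle boots → II.3.1.1. Scheduled 4%. Yelstadt agreement on II.2.1.1: II.3.1.1 not covered. → 4%.
Line C: rubber-upper → II.1; leather-soled → II.1.2; ankle boots → II.1.2.2. Scheduled 11%. No special measure applies. → 11%.
Line D: textile-upper → II.2; rubber-soled → II.2.2; sports → II.2.2.2. Scheduled 30%. No special measure applies. → 30%.
Sum: 13% + 4% + 11% + 30% = 58%.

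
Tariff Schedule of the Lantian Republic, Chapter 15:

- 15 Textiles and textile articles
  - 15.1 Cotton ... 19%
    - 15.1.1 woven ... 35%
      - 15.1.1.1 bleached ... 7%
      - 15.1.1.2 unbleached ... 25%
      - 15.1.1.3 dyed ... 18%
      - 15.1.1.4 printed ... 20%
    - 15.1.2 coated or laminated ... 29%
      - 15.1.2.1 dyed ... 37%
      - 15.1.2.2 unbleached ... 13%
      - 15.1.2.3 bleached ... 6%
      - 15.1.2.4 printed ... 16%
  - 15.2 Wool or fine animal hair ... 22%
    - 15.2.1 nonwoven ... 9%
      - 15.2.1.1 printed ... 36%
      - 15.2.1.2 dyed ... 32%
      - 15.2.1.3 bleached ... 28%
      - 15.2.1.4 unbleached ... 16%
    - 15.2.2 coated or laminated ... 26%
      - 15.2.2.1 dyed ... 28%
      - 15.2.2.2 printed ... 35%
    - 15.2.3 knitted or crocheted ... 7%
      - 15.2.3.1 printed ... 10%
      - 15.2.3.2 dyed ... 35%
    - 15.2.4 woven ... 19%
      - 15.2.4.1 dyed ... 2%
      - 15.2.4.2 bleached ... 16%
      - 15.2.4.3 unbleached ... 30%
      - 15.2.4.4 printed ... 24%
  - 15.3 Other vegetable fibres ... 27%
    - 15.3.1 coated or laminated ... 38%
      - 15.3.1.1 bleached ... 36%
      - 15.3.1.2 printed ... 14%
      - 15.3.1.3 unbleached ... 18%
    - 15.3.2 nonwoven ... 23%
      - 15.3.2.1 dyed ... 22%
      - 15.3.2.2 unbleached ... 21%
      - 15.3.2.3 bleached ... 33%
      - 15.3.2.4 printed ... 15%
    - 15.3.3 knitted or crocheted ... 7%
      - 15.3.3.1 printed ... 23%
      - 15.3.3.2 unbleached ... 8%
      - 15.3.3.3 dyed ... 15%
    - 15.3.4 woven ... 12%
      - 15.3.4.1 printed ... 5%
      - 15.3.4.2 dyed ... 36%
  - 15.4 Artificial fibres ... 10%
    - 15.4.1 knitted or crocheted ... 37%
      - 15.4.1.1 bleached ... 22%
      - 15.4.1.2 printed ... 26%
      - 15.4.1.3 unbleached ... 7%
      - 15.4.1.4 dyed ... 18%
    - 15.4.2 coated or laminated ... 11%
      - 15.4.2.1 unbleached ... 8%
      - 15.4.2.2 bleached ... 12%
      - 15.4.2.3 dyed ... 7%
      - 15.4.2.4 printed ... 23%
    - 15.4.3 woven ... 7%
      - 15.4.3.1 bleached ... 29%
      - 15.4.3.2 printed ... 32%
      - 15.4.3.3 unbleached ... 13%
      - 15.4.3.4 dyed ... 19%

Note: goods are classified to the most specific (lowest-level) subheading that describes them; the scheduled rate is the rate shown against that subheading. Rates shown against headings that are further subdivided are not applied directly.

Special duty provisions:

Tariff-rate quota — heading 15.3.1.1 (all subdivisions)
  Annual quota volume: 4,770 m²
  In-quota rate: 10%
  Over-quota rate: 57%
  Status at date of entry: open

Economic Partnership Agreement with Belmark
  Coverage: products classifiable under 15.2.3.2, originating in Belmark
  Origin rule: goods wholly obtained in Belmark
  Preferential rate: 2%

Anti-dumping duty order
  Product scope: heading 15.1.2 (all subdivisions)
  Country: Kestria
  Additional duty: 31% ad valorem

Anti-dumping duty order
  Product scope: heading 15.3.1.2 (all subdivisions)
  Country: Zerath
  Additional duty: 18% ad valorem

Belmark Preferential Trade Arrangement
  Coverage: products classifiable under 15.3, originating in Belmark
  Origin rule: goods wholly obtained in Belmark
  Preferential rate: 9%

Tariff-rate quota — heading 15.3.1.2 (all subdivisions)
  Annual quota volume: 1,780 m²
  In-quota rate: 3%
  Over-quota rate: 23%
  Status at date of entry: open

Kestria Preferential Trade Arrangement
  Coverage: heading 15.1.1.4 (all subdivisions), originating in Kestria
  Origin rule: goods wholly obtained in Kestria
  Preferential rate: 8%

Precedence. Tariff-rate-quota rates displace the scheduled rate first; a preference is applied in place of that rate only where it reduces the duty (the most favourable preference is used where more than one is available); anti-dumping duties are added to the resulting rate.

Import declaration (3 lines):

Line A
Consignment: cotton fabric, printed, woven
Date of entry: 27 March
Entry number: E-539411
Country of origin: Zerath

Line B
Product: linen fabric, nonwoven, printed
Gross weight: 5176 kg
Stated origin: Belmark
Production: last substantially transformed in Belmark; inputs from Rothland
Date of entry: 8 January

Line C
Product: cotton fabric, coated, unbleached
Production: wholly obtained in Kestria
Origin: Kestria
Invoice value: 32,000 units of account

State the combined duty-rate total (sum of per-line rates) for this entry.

Line A: cotton → 15.1; woven → 15.1.1; printed → 15.1.1.4. Scheduled 20%. No special measure applies. → 20%.
Line B: linen → 15.3; nonwoven → 15.3.2; printed → 15.3.2.4. Scheduled 15%. Belmark agreement on 15.2.3.2: 15.3.2.4 not covered; Belmark agreement on 15.3: not wholly obtained. → 15%.
Line C: cotton → 15.1; coated → 15.1.2; unbleached → 15.1.2.2. Scheduled 13%. Kestria agreement on 15.1.1.4: 15.1.2.2 not covered; anti-dumping (Kestria, 15.1.2): +31%; total 13% + 31% = 44%. → 44%.
Sum: 20% + 15% + 44% = 79%.

79%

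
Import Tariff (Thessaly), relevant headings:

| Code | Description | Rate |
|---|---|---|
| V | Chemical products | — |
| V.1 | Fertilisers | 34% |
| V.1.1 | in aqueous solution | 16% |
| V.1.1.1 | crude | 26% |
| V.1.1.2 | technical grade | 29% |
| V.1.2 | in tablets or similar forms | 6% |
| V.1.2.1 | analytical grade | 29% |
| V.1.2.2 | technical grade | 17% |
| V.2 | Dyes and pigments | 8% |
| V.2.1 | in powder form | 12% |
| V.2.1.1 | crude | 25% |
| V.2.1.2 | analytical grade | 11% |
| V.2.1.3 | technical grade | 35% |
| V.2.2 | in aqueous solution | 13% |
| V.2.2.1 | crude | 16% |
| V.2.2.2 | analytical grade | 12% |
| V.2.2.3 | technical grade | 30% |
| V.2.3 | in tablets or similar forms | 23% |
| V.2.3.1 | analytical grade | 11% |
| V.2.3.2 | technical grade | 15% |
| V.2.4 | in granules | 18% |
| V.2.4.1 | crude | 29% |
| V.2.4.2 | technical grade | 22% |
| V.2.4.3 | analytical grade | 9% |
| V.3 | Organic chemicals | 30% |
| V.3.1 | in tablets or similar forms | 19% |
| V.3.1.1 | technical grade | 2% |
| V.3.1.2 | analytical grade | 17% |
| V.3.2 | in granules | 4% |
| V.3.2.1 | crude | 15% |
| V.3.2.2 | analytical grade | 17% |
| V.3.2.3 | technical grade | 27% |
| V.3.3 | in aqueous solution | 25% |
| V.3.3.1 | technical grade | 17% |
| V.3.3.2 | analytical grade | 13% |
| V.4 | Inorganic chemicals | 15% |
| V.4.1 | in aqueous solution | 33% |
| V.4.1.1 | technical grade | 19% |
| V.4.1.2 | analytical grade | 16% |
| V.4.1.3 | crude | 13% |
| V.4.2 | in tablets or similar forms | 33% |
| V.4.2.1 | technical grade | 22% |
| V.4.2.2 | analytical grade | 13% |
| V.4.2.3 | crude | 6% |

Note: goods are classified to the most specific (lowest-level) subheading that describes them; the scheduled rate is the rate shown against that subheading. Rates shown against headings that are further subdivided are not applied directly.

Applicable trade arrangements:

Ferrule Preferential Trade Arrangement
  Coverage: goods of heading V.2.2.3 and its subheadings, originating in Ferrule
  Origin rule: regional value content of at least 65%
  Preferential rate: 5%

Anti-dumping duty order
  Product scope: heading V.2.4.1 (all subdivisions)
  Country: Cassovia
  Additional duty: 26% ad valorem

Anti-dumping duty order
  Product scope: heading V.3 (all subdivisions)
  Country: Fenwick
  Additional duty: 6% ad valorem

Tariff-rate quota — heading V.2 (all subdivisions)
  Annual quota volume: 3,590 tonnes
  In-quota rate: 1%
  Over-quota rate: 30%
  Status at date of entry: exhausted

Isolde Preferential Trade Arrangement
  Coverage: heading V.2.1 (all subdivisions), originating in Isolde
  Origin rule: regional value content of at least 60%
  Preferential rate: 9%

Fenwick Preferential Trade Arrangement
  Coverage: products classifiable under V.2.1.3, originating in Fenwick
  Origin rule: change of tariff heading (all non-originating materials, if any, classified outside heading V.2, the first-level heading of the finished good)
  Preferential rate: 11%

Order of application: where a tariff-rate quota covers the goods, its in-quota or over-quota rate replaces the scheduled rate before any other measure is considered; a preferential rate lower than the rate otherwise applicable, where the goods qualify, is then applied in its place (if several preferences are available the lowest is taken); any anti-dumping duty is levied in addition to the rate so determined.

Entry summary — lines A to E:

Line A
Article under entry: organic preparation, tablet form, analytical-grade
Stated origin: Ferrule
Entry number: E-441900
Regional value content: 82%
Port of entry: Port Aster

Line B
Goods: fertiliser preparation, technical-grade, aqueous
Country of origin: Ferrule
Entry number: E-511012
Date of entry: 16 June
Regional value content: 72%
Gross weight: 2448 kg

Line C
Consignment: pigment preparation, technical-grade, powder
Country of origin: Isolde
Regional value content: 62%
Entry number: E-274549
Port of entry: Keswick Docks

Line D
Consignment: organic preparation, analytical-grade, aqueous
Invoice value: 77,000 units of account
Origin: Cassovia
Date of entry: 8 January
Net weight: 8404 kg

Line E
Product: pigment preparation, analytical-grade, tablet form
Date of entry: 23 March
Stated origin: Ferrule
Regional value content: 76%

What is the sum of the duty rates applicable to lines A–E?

Line A: organic → V.3; tablet form → V.3.1; analytical-grade → V.3.1.2. Scheduled 17%. Ferrule agreement on V.2.2.3: V.3.1.2 not covered. → 17%.
Line B: fertiliser → V.1; aqueous → V.1.1; technical-grade → V.1.1.2. Scheduled 29%. Ferrule agreement on V.2.2.3: V.1.1.2 not covered. → 29%.
Line C: pigment → V.2; powder → V.2.1; technical-grade → V.2.1.3. Scheduled 35%. quota on V.2 exhausted → over-quota 30%; Isolde agreement on V.2.1: RVC ≥ 60% → 9% available; preferential 9%. → 9%.
Line D: organic → V.3; aqueous → V.3.3; analytical-grade → V.3.3.2. Scheduled 13%. No special measure applies. → 13%.
Line E: pigment → V.2; tablet form → V.2.3; analytical-grade → V.2.3.1. Scheduled 11%. quota on V.2 exhausted → over-quota 30%; Ferrule agreement on V.2.2.3: V.2.3.1 not covered. → 30%.
Sum: 17% + 29% + 9% + 13% + 30% = 98%.

98%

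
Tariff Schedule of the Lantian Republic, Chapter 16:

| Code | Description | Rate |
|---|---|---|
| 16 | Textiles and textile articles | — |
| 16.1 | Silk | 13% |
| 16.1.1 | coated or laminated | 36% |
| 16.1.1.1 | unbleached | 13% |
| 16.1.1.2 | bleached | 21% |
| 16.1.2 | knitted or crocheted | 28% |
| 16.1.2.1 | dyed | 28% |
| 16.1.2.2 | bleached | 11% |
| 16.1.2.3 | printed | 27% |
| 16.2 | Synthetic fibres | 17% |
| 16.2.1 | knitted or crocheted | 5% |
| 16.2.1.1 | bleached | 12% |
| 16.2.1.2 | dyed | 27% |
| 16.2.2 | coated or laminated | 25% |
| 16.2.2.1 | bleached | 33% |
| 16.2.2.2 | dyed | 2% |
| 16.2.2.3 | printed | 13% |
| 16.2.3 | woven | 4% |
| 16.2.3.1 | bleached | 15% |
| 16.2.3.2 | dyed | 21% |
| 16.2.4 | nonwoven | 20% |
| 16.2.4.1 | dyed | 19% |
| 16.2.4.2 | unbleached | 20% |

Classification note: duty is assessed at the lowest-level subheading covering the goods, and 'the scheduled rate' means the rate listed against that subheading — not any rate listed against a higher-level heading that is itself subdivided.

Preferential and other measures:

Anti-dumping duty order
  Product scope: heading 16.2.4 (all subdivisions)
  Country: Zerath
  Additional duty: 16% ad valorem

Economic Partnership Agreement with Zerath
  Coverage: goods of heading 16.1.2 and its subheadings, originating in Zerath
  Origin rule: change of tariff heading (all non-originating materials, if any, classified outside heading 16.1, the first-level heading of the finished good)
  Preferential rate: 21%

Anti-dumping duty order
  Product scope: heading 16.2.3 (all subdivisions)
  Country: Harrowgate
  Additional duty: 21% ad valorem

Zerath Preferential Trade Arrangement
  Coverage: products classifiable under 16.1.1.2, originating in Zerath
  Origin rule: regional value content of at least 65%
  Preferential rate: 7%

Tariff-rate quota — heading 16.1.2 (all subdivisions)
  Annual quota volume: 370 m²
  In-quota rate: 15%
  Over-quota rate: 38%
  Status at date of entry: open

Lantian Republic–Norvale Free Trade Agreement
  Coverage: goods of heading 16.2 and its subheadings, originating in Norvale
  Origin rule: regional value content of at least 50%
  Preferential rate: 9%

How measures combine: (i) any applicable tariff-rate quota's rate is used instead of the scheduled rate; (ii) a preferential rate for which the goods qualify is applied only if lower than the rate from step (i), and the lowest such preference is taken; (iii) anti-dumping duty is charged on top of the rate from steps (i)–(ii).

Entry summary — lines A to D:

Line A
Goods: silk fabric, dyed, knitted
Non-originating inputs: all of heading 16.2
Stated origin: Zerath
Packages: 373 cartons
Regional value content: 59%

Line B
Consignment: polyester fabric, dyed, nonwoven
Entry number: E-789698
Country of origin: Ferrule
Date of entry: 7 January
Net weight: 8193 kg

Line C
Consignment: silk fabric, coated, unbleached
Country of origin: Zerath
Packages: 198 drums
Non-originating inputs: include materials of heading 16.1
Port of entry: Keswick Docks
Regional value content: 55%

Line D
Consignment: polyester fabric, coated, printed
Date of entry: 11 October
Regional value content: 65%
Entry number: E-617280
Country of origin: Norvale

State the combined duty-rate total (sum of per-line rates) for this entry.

Line A: silk → 16.1; knitted → 16.1.2; dyed → 16.1.2.1. Scheduled 28%. quota on 16.1.2 open → in-quota 15%; Zerath agreement on 16.1.2: CTH met → 21% available; Zerath agreement on 16.1.1.2: 16.1.2.1 not covered; preference 21% not lower than 15% → no reduction. → 15%.
Line B: polyester → 16.2; nonwoven → 16.2.4; dyed → 16.2.4.1. Scheduled 19%. No special measure applies. → 19%.
Line C: silk → 16.1; coated → 16.1.1; unbleached → 16.1.1.1. Scheduled 13%. Zerath agreement on 16.1.2: 16.1.1.1 not covered; Zerath agreement on 16.1.1.2: 16.1.1.1 not covered. → 13%.
Line D: polyester → 16.2; coated → 16.2.2; printed → 16.2.2.3. Scheduled 13%. Norvale agreement on 16.2: RVC ≥ 50% → 9% available; preferential 9%. → 9%.
Sum: 15% + 19% + 13% + 9% = 56%.

56%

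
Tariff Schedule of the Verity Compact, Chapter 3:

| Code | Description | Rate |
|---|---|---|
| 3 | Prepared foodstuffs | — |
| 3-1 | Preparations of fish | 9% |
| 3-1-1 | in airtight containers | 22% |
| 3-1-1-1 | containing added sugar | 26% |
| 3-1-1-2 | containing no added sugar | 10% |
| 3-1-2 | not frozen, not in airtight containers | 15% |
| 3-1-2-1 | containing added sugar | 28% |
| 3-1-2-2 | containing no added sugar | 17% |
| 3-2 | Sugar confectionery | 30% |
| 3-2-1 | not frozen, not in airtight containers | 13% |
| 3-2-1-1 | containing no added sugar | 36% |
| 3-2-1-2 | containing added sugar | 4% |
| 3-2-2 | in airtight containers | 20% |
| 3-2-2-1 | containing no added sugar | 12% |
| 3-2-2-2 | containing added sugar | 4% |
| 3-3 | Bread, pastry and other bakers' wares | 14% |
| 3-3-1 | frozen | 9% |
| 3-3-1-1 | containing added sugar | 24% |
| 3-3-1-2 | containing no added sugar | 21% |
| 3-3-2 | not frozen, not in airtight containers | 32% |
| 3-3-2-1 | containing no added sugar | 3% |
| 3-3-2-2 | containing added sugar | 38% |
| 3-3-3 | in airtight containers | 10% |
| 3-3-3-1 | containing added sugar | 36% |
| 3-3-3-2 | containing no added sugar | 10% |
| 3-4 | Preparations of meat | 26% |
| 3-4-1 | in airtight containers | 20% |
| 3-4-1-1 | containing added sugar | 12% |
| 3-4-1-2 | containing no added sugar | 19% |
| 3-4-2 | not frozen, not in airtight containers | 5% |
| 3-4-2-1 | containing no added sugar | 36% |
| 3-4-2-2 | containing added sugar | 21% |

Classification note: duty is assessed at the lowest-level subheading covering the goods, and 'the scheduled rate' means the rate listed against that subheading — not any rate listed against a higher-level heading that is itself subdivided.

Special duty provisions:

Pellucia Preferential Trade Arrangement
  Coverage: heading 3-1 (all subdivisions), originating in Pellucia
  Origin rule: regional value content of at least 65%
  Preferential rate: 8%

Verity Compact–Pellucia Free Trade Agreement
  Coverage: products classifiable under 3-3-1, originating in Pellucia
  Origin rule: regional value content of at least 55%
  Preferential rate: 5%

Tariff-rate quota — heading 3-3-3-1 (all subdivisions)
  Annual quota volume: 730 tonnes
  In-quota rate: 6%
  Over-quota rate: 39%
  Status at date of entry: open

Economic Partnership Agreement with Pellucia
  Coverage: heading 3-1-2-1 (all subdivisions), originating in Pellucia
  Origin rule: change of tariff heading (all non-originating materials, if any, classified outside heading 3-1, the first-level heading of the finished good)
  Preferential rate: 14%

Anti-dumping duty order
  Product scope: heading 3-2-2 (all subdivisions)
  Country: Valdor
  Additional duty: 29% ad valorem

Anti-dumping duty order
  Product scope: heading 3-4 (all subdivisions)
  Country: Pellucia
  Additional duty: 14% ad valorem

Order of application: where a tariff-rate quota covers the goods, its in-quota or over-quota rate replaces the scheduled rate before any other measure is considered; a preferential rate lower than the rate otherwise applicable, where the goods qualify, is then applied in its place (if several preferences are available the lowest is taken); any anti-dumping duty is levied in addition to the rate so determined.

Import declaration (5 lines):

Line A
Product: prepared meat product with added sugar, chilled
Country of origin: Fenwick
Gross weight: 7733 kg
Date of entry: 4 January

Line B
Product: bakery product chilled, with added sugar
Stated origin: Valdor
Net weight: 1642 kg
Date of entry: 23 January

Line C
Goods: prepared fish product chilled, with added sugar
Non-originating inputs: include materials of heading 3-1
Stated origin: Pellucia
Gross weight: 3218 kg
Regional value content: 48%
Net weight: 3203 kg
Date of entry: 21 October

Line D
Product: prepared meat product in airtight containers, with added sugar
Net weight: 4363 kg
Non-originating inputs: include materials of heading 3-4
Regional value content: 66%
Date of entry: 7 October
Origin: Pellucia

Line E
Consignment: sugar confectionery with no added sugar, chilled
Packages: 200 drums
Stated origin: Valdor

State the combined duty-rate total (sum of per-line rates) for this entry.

149%

Line A: prepared meat product → 3-4; chilled → 3-4-2; with added sugar → 3-4-2-2. Scheduled 21%. No special measure applies. → 21%.
Line B: bakery product → 3-3; chilled → 3-3-2; with added sugar → 3-3-2-2. Scheduled 38%. No special measure applies. → 38%.
Line C: prepared fish product → 3-1; chilled → 3-1-2; with added sugar → 3-1-2-1. Scheduled 28%. Pellucia agreement on 3-1: RVC < 65%; Pellucia agreement on 3-3-1: 3-1-2-1 not covered; Pellucia agreement on 3-1-2-1: CTH not met. → 28%.
Line D: prepared meat product → 3-4; in airtight containers → 3-4-1; with added sugar → 3-4-1-1. Scheduled 12%. Pellucia agreement on 3-1: 3-4-1-1 not covered; Pellucia agreement on 3-3-1: 3-4-1-1 not covered; Pellucia agreement on 3-1-2-1: 3-4-1-1 not covered; anti-dumping (Pellucia, 3-4): +14%; total 12% + 14% = 26%. → 26%.
Line E: sugar confectionery → 3-2; chilled → 3-2-1; with no added sugar → 3-2-1-1. Scheduled 36%. No special measure applies. → 36%.
Sum: 21% + 38% + 28% + 26% + 36% = 149%.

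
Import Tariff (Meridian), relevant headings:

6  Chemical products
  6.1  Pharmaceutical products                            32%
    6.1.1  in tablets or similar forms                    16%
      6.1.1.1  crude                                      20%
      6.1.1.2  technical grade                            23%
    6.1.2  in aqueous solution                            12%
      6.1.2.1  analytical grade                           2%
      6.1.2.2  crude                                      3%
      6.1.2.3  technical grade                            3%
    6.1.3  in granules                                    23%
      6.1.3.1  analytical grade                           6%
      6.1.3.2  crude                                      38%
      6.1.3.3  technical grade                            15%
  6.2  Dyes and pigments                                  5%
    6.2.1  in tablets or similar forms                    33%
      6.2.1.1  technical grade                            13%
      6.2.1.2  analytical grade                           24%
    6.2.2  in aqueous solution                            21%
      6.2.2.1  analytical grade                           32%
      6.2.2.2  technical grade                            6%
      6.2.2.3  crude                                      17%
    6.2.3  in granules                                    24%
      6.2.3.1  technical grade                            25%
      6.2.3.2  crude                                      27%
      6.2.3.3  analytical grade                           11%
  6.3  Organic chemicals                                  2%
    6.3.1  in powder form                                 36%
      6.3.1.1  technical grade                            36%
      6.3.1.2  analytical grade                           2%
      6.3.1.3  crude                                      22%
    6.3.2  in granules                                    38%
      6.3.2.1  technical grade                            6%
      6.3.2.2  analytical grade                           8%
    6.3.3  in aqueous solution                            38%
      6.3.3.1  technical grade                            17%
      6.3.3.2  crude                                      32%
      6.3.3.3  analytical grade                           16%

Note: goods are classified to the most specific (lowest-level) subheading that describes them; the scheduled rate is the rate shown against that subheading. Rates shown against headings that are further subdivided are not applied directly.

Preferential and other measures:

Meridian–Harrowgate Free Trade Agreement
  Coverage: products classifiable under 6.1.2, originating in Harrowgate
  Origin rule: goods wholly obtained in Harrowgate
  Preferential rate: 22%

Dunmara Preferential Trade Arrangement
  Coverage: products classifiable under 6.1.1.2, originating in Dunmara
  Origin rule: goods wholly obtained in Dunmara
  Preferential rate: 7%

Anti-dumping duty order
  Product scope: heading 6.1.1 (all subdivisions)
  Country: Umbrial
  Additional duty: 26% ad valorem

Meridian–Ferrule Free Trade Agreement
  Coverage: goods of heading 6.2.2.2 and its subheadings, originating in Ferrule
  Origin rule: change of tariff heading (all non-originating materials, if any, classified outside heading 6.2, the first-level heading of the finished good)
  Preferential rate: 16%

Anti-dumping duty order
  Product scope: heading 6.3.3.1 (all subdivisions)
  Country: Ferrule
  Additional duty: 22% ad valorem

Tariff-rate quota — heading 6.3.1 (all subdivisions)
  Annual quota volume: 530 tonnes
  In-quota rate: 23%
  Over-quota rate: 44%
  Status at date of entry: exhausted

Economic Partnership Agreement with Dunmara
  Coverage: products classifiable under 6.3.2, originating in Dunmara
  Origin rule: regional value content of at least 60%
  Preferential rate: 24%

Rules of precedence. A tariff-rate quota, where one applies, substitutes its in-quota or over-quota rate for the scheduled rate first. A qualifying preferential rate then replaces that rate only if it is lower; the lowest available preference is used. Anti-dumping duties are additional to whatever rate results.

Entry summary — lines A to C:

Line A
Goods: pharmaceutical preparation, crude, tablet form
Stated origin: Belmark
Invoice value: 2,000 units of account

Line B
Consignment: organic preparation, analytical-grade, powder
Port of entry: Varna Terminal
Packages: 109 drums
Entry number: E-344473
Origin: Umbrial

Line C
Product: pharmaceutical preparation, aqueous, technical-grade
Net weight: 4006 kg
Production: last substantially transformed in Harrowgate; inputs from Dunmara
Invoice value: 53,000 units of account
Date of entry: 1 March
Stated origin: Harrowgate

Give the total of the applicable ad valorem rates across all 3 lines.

Line A: pharmaceutical → 6.1; tablet form → 6.1.1; crude → 6.1.1.1. Scheduled 20%. No special measure applies. → 20%.
Line B: organic → 6.3; powder → 6.3.1; analytical-grade → 6.3.1.2. Scheduled 2%. quota on 6.3.1 exhausted → over-quota 44%. → 44%.
Line C: pharmaceutical → 6.1; aqueous → 6.1.2; technical-grade → 6.1.2.3. Scheduled 3%. Harrowgate agreement on 6.1.2: not wholly obtained. → 3%.
Sum: 20% + 44% + 3% = 67%.

67%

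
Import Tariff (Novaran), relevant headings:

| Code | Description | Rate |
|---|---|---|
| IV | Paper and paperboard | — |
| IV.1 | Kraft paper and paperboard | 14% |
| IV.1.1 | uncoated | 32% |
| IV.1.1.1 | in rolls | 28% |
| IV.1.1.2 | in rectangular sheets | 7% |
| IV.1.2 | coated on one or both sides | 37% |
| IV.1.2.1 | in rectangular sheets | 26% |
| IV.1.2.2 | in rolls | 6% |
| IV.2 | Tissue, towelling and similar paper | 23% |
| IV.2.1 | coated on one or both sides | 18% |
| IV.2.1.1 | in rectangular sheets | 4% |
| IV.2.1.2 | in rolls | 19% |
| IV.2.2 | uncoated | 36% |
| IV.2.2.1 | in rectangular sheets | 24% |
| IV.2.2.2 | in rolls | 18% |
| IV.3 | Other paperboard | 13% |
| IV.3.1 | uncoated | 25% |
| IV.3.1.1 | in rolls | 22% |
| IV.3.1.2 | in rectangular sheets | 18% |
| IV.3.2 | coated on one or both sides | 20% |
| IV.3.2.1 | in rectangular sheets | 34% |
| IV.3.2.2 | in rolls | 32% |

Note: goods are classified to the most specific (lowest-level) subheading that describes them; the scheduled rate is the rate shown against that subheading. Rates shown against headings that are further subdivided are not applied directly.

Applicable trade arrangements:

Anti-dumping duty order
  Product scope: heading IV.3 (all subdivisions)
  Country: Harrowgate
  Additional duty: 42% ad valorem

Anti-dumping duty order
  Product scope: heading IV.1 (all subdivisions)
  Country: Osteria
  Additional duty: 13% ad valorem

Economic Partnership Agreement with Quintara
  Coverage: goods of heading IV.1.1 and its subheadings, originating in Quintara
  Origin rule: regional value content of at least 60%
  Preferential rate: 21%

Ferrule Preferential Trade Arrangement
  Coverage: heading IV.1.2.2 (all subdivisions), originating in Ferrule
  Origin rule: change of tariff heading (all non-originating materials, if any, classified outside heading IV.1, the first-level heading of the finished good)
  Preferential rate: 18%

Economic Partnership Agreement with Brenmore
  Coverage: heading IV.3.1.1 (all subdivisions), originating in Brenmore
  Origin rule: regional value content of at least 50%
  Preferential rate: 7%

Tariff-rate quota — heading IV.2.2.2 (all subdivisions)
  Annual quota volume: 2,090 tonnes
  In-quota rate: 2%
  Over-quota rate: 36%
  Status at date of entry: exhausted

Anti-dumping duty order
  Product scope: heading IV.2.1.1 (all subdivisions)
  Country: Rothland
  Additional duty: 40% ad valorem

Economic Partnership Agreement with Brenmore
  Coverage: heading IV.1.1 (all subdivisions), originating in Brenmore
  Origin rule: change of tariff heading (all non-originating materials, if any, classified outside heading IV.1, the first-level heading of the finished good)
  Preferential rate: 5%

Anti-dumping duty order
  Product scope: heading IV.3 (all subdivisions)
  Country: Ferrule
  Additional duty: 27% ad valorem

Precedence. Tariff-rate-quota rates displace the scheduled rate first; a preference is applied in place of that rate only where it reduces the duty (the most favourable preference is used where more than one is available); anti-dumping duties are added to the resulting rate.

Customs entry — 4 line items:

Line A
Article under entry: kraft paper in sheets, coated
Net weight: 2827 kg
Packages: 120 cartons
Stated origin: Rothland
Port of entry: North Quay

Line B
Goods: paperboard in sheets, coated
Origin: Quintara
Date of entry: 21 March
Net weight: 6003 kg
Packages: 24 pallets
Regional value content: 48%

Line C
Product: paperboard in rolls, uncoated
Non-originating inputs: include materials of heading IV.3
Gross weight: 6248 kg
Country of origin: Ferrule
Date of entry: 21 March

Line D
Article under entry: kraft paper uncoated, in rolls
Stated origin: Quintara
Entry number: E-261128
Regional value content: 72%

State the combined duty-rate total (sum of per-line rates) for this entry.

Line A: kraft paper → IV.1; coated → IV.1.2; in sheets → IV.1.2.1. Scheduled 26%. No special measure applies. → 26%.
Line B: paperboard → IV.3; coated → IV.3.2; in sheets → IV.3.2.1. Scheduled 34%. Quintara agreement on IV.1.1: IV.3.2.1 not covered. → 34%.
Line C: paperboard → IV.3; uncoated → IV.3.1; in rolls → IV.3.1.1. Scheduled 22%. Ferrule agreement on IV.1.2.2: IV.3.1.1 not covered; anti-dumping (Ferrule, IV.3): +27%; total 22% + 27% = 49%. → 49%.
Line D: kraft paper → IV.1; uncoated → IV.1.1; in rolls → IV.1.1.1. Scheduled 28%. Quintara agreement on IV.1.1: RVC ≥ 60% → 21% available; preferential 21%. → 21%.
Sum: 26% + 34% + 49% + 21% = 130%.

130%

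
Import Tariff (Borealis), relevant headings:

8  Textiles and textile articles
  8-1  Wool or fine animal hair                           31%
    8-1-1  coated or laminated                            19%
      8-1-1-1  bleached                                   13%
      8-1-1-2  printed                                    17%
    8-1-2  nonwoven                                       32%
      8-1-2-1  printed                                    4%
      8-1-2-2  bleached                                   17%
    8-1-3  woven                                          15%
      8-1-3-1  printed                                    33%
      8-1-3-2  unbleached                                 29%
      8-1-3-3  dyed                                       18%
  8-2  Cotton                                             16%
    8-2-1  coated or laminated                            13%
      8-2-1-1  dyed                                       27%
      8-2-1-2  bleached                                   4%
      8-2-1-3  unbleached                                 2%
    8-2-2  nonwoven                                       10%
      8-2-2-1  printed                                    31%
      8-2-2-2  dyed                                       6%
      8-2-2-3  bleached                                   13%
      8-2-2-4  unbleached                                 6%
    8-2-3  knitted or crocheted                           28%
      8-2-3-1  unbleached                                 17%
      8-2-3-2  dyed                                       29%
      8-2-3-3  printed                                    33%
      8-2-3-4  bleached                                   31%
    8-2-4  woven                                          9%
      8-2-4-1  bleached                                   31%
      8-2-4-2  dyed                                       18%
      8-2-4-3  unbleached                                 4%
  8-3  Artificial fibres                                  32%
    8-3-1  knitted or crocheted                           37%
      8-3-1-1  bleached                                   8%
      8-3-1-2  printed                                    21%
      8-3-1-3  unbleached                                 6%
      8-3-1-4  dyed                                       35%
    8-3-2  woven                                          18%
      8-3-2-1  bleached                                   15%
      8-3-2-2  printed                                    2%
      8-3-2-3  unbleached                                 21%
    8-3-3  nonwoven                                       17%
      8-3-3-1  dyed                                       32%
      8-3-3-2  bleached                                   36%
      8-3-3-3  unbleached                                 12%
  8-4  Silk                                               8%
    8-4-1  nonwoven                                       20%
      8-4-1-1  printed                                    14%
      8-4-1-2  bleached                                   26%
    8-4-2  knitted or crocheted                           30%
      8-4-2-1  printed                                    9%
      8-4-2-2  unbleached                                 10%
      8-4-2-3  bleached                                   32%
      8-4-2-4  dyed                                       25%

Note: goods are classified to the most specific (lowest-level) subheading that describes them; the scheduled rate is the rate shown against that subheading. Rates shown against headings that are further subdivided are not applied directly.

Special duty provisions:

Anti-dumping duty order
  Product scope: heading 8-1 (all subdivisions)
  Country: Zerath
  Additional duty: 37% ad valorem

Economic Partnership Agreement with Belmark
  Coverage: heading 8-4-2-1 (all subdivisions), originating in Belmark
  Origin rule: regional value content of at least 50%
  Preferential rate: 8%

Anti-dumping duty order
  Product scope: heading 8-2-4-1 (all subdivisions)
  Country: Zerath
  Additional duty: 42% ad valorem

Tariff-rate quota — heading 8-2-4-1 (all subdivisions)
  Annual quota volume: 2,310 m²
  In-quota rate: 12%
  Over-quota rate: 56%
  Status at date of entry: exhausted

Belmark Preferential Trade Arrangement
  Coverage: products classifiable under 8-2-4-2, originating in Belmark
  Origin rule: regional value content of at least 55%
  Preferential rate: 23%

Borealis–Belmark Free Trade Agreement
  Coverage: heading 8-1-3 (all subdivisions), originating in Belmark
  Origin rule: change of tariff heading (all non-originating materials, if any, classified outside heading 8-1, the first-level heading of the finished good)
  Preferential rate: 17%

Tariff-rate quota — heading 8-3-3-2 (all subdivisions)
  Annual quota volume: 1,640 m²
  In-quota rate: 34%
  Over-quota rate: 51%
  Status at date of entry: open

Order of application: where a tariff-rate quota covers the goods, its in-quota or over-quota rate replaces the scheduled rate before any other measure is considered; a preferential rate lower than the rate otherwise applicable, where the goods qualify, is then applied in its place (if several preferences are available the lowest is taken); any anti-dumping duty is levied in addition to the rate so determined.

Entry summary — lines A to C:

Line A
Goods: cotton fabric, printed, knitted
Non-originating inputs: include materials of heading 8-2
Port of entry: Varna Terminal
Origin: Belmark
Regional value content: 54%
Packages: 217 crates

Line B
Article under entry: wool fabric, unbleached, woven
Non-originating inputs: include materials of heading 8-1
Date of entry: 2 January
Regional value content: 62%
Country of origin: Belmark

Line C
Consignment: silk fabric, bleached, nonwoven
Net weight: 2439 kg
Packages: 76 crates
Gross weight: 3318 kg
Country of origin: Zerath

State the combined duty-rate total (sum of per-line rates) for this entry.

Line A: cotton → 8-2; knitted → 8-2-3; printed → 8-2-3-3. Scheduled 33%. Belmark agreement on 8-4-2-1: 8-2-3-3 not covered; Belmark agreement on 8-2-4-2: 8-2-3-3 not covered; Belmark agreement on 8-1-3: 8-2-3-3 not covered. → 33%.
Line B: wool → 8-1; woven → 8-1-3; unbleached → 8-1-3-2. Scheduled 29%. Belmark agreement on 8-4-2-1: 8-1-3-2 not covered; Belmark agreement on 8-2-4-2: 8-1-3-2 not covered; Belmark agreement on 8-1-3: CTH not met. → 29%.
Line C: silk → 8-4; nonwoven → 8-4-1; bleached → 8-4-1-2. Scheduled 26%. No special measure applies. → 26%.
Sum: 33% + 29% + 26% = 88%.

88%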